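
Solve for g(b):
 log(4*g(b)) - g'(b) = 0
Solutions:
 -Integral(1/(log(_y) + 2*log(2)), (_y, g(b))) = C1 - b


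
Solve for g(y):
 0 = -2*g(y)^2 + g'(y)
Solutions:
 g(y) = -1/(C1 + 2*y)


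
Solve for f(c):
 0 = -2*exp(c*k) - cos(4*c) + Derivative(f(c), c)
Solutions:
 f(c) = C1 + sin(4*c)/4 + 2*exp(c*k)/k


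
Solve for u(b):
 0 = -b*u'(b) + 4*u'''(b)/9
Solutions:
 u(b) = C1 + Integral(C2*airyai(2^(1/3)*3^(2/3)*b/2) + C3*airybi(2^(1/3)*3^(2/3)*b/2), b)


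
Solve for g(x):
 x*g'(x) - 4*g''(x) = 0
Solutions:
 g(x) = C1 + C2*erfi(sqrt(2)*x/4)


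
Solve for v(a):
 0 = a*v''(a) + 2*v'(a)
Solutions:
 v(a) = C1 + C2/a


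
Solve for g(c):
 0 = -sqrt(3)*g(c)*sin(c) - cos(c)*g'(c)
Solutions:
 g(c) = C1*cos(c)^(sqrt(3))


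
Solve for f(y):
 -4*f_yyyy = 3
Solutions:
 f(y) = C1 + C2*y + C3*y^2 + C4*y^3 - y^4/32


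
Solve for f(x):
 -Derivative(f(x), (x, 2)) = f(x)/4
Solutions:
 f(x) = C1*sin(x/2) + C2*cos(x/2)


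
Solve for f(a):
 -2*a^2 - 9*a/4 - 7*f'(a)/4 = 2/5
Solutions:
 f(a) = C1 - 8*a^3/21 - 9*a^2/14 - 8*a/35


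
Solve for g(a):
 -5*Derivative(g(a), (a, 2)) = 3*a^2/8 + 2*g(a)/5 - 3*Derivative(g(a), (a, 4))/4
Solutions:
 g(a) = C1*exp(-sqrt(30)*a*sqrt(25 + sqrt(655))/15) + C2*exp(sqrt(30)*a*sqrt(25 + sqrt(655))/15) + C3*sin(sqrt(30)*a*sqrt(-25 + sqrt(655))/15) + C4*cos(sqrt(30)*a*sqrt(-25 + sqrt(655))/15) - 15*a^2/16 + 375/16


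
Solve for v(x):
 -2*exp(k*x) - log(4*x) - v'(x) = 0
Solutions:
 v(x) = C1 - x*log(x) + x*(1 - 2*log(2)) + Piecewise((-2*exp(k*x)/k, Ne(k, 0)), (-2*x, True))


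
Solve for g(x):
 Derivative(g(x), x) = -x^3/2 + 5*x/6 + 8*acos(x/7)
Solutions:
 g(x) = C1 - x^4/8 + 5*x^2/12 + 8*x*acos(x/7) - 8*sqrt(49 - x^2)


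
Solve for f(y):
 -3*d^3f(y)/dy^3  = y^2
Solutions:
 f(y) = C1 + C2*y + C3*y^2 - y^5/180


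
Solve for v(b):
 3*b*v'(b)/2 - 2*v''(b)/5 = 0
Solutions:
 v(b) = C1 + C2*erfi(sqrt(30)*b/4)


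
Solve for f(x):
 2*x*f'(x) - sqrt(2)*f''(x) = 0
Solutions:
 f(x) = C1 + C2*erfi(2^(3/4)*x/2)


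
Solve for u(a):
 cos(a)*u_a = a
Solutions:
 u(a) = C1 + Integral(a/cos(a), a)


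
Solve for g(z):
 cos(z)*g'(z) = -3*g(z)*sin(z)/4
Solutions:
 g(z) = C1*cos(z)^(3/4)


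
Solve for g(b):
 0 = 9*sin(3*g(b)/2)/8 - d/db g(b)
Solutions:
 -9*b/8 + log(cos(3*g(b)/2) - 1)/3 - log(cos(3*g(b)/2) + 1)/3 = C1


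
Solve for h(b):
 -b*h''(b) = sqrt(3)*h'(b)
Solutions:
 h(b) = C1 + C2*b^(1 - sqrt(3))


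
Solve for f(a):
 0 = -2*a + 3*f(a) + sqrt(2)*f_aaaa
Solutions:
 f(a) = 2*a/3 + (C1*sin(2^(3/8)*3^(1/4)*a/2) + C2*cos(2^(3/8)*3^(1/4)*a/2))*exp(-2^(3/8)*3^(1/4)*a/2) + (C3*sin(2^(3/8)*3^(1/4)*a/2) + C4*cos(2^(3/8)*3^(1/4)*a/2))*exp(2^(3/8)*3^(1/4)*a/2)


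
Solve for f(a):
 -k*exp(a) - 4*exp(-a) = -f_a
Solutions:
 f(a) = C1 + k*exp(a) - 4*exp(-a)


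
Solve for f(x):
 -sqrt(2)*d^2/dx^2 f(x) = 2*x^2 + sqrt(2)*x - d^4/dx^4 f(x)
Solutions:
 f(x) = C1 + C2*x + C3*exp(-2^(1/4)*x) + C4*exp(2^(1/4)*x) - sqrt(2)*x^4/12 - x^3/6 - x^2


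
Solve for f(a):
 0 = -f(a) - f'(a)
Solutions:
 f(a) = C1*exp(-a)


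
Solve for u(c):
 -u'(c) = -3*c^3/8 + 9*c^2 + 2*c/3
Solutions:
 u(c) = C1 + 3*c^4/32 - 3*c^3 - c^2/3


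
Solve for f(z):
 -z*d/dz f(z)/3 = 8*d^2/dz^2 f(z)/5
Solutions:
 f(z) = C1 + C2*erf(sqrt(15)*z/12)


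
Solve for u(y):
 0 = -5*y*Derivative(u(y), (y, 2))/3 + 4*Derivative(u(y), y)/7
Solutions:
 u(y) = C1 + C2*y^(47/35)


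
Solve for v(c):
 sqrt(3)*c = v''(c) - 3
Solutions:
 v(c) = C1 + C2*c + sqrt(3)*c^3/6 + 3*c^2/2


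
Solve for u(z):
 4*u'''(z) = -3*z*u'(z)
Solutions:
 u(z) = C1 + Integral(C2*airyai(-6^(1/3)*z/2) + C3*airybi(-6^(1/3)*z/2), z)


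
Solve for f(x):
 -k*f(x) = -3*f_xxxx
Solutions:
 f(x) = C1*exp(-3^(3/4)*k^(1/4)*x/3) + C2*exp(3^(3/4)*k^(1/4)*x/3) + C3*exp(-3^(3/4)*I*k^(1/4)*x/3) + C4*exp(3^(3/4)*I*k^(1/4)*x/3)


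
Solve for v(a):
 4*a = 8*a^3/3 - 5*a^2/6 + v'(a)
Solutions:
 v(a) = C1 - 2*a^4/3 + 5*a^3/18 + 2*a^2


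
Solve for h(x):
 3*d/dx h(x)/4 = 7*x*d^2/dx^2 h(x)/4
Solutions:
 h(x) = C1 + C2*x^(10/7)


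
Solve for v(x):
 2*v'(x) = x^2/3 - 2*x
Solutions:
 v(x) = C1 + x^3/18 - x^2/2


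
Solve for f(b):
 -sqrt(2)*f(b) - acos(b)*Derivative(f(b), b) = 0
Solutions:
 f(b) = C1*exp(-sqrt(2)*Integral(1/acos(b), b))


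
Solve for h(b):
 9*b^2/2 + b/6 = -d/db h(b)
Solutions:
 h(b) = C1 - 3*b^3/2 - b^2/12


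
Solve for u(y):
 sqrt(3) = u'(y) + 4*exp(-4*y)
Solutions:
 u(y) = C1 + sqrt(3)*y + exp(-4*y)


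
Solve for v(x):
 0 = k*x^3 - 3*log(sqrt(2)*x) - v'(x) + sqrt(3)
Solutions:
 v(x) = C1 + k*x^4/4 - 3*x*log(x) - 3*x*log(2)/2 + sqrt(3)*x + 3*x


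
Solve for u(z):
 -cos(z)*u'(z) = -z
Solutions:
 u(z) = C1 + Integral(z/cos(z), z)


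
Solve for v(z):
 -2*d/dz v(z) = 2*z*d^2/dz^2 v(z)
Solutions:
 v(z) = C1 + C2*log(z)


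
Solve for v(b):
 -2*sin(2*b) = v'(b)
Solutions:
 v(b) = C1 + cos(2*b)


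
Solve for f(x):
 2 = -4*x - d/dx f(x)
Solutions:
 f(x) = C1 - 2*x^2 - 2*x


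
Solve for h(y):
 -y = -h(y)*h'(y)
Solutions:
 h(y) = -sqrt(C1 + y^2)
 h(y) = sqrt(C1 + y^2)


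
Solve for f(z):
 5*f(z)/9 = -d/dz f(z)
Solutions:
 f(z) = C1*exp(-5*z/9)


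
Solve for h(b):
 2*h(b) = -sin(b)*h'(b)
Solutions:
 h(b) = C1*(cos(b) + 1)/(cos(b) - 1)


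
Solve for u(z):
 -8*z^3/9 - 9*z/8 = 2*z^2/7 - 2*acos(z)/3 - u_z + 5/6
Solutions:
 u(z) = C1 + 2*z^4/9 + 2*z^3/21 + 9*z^2/16 - 2*z*acos(z)/3 + 5*z/6 + 2*sqrt(1 - z^2)/3


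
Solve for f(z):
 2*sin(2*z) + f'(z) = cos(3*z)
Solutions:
 f(z) = C1 + sin(3*z)/3 + cos(2*z)


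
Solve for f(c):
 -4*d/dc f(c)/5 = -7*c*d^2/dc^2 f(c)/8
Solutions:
 f(c) = C1 + C2*c^(67/35)


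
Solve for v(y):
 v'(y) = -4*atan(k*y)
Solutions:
 v(y) = C1 - 4*Piecewise((y*atan(k*y) - log(k^2*y^2 + 1)/(2*k), Ne(k, 0)), (0, True))


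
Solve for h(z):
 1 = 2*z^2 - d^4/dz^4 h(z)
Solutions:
 h(z) = C1 + C2*z + C3*z^2 + C4*z^3 + z^6/180 - z^4/24


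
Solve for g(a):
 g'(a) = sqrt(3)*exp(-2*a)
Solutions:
 g(a) = C1 - sqrt(3)*exp(-2*a)/2


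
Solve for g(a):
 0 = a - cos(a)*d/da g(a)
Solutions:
 g(a) = C1 + Integral(a/cos(a), a)


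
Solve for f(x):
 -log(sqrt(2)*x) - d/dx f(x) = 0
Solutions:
 f(x) = C1 - x*log(x) - x*log(2)/2 + x


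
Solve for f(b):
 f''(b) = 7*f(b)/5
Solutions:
 f(b) = C1*exp(-sqrt(35)*b/5) + C2*exp(sqrt(35)*b/5)


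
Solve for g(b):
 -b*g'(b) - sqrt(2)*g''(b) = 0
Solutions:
 g(b) = C1 + C2*erf(2^(1/4)*b/2)


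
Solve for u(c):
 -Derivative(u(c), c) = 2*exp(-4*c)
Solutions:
 u(c) = C1 + exp(-4*c)/2


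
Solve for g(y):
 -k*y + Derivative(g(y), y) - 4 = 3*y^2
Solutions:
 g(y) = C1 + k*y^2/2 + y^3 + 4*y


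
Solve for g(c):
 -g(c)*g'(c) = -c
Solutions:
 g(c) = -sqrt(C1 + c^2)
 g(c) = sqrt(C1 + c^2)


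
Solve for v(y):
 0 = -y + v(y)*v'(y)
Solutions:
 v(y) = -sqrt(C1 + y^2)
 v(y) = sqrt(C1 + y^2)


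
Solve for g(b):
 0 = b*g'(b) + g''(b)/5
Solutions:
 g(b) = C1 + C2*erf(sqrt(10)*b/2)


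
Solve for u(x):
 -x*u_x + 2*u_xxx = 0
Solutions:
 u(x) = C1 + Integral(C2*airyai(2^(2/3)*x/2) + C3*airybi(2^(2/3)*x/2), x)


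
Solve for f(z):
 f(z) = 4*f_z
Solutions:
 f(z) = C1*exp(z/4)


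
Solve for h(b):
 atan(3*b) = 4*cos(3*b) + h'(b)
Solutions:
 h(b) = C1 + b*atan(3*b) - log(9*b^2 + 1)/6 - 4*sin(3*b)/3


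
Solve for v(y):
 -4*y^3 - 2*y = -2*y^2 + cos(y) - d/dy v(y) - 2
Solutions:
 v(y) = C1 + y^4 - 2*y^3/3 + y^2 - 2*y + sin(y)


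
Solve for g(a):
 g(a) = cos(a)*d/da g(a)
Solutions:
 g(a) = C1*sqrt(sin(a) + 1)/sqrt(sin(a) - 1)


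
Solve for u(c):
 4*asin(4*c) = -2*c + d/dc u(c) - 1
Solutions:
 u(c) = C1 + c^2 + 4*c*asin(4*c) + c + sqrt(1 - 16*c^2)


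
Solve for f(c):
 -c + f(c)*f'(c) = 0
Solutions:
 f(c) = -sqrt(C1 + c^2)
 f(c) = sqrt(C1 + c^2)


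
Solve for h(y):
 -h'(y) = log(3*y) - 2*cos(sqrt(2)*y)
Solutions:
 h(y) = C1 - y*log(y) - y*log(3) + y + sqrt(2)*sin(sqrt(2)*y)


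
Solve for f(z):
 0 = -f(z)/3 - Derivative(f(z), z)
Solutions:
 f(z) = C1*exp(-z/3)


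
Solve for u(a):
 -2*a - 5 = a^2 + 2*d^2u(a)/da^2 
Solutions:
 u(a) = C1 + C2*a - a^4/24 - a^3/6 - 5*a^2/4


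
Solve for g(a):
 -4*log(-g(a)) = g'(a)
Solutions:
 -li(-g(a)) = C1 - 4*a


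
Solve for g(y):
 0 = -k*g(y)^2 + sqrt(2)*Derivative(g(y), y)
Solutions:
 g(y) = -2/(C1 + sqrt(2)*k*y)


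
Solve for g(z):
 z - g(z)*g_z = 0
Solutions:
 g(z) = -sqrt(C1 + z^2)
 g(z) = sqrt(C1 + z^2)


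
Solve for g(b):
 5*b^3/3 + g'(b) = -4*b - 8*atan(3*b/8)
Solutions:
 g(b) = C1 - 5*b^4/12 - 2*b^2 - 8*b*atan(3*b/8) + 32*log(9*b^2 + 64)/3


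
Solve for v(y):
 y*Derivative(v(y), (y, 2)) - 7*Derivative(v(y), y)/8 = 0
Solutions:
 v(y) = C1 + C2*y^(15/8)


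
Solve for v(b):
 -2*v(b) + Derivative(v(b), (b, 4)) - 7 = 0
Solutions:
 v(b) = C1*exp(-2^(1/4)*b) + C2*exp(2^(1/4)*b) + C3*sin(2^(1/4)*b) + C4*cos(2^(1/4)*b) - 7/2


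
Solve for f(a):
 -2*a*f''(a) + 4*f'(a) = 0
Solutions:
 f(a) = C1 + C2*a^3


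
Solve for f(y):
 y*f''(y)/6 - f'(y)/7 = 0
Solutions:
 f(y) = C1 + C2*y^(13/7)


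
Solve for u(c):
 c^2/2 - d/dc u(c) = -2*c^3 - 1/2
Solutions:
 u(c) = C1 + c^4/2 + c^3/6 + c/2


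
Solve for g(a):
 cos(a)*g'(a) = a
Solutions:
 g(a) = C1 + Integral(a/cos(a), a)


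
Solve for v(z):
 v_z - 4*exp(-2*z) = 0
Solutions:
 v(z) = C1 - 2*exp(-2*z)


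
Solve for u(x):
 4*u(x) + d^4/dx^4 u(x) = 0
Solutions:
 u(x) = (C1*sin(x) + C2*cos(x))*exp(-x) + (C3*sin(x) + C4*cos(x))*exp(x)


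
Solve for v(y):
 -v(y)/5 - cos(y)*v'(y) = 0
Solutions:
 v(y) = C1*(sin(y) - 1)^(1/10)/(sin(y) + 1)^(1/10)


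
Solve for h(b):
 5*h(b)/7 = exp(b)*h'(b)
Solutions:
 h(b) = C1*exp(-5*exp(-b)/7)


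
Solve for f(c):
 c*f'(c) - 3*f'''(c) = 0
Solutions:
 f(c) = C1 + Integral(C2*airyai(3^(2/3)*c/3) + C3*airybi(3^(2/3)*c/3), c)


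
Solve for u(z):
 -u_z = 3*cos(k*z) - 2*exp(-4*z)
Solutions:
 u(z) = C1 - exp(-4*z)/2 - 3*sin(k*z)/k


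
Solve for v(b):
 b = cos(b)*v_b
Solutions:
 v(b) = C1 + Integral(b/cos(b), b)


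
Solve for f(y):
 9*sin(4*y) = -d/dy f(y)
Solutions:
 f(y) = C1 + 9*cos(4*y)/4


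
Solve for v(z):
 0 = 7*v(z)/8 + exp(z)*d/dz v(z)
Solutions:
 v(z) = C1*exp(7*exp(-z)/8)


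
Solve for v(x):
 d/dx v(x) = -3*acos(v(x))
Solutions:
 Integral(1/acos(_y), (_y, v(x))) = C1 - 3*x


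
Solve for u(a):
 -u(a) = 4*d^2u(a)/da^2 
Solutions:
 u(a) = C1*sin(a/2) + C2*cos(a/2)


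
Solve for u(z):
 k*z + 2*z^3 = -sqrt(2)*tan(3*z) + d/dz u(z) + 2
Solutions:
 u(z) = C1 + k*z^2/2 + z^4/2 - 2*z - sqrt(2)*log(cos(3*z))/3


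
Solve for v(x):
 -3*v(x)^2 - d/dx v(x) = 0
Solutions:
 v(x) = 1/(C1 + 3*x)


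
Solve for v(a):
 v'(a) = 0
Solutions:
 v(a) = C1


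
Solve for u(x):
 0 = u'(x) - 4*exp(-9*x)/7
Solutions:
 u(x) = C1 - 4*exp(-9*x)/63


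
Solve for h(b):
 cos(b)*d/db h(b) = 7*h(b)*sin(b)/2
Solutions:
 h(b) = C1/cos(b)^(7/2)


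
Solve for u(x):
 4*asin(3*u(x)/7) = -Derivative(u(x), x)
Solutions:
 Integral(1/asin(3*_y/7), (_y, u(x))) = C1 - 4*x


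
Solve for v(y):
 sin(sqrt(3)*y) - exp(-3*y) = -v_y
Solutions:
 v(y) = C1 + sqrt(3)*cos(sqrt(3)*y)/3 - exp(-3*y)/3


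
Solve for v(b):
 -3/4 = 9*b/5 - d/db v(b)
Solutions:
 v(b) = C1 + 9*b^2/10 + 3*b/4


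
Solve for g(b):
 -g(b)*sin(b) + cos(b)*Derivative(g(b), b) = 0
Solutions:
 g(b) = C1/cos(b)


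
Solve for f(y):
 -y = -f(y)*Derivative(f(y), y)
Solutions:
 f(y) = -sqrt(C1 + y^2)
 f(y) = sqrt(C1 + y^2)


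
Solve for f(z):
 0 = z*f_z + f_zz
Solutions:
 f(z) = C1 + C2*erf(sqrt(2)*z/2)


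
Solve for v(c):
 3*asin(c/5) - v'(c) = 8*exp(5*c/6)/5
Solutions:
 v(c) = C1 + 3*c*asin(c/5) + 3*sqrt(25 - c^2) - 48*exp(5*c/6)/25


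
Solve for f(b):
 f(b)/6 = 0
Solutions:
 f(b) = 0


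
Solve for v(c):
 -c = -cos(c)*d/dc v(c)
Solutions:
 v(c) = C1 + Integral(c/cos(c), c)


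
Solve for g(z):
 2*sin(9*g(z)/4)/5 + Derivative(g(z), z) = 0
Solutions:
 2*z/5 + 2*log(cos(9*g(z)/4) - 1)/9 - 2*log(cos(9*g(z)/4) + 1)/9 = C1


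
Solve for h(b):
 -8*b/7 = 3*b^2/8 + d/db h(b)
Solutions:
 h(b) = C1 - b^3/8 - 4*b^2/7


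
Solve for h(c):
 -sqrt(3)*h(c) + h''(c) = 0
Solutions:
 h(c) = C1*exp(-3^(1/4)*c) + C2*exp(3^(1/4)*c)


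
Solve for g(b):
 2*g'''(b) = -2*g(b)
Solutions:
 g(b) = C3*exp(-b) + (C1*sin(sqrt(3)*b/2) + C2*cos(sqrt(3)*b/2))*exp(b/2)


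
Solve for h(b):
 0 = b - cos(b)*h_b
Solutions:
 h(b) = C1 + Integral(b/cos(b), b)


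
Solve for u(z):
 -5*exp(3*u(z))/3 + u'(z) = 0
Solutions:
 u(z) = log(-1/(C1 + 5*z))/3
 u(z) = log((-1/(C1 + 5*z))^(1/3)*(-1 - sqrt(3)*I)/2)
 u(z) = log((-1/(C1 + 5*z))^(1/3)*(-1 + sqrt(3)*I)/2)


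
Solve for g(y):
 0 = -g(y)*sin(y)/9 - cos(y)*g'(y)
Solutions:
 g(y) = C1*cos(y)^(1/9)


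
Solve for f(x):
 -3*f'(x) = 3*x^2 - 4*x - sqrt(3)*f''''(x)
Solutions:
 f(x) = C1 + C4*exp(3^(1/6)*x) - x^3/3 + 2*x^2/3 + (C2*sin(3^(2/3)*x/2) + C3*cos(3^(2/3)*x/2))*exp(-3^(1/6)*x/2)


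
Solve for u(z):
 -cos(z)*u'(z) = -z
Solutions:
 u(z) = C1 + Integral(z/cos(z), z)


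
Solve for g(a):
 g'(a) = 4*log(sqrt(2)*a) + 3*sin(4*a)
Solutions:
 g(a) = C1 + 4*a*log(a) - 4*a + 2*a*log(2) - 3*cos(4*a)/4


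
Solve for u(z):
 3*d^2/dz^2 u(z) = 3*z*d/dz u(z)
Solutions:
 u(z) = C1 + C2*erfi(sqrt(2)*z/2)


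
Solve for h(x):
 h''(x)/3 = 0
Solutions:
 h(x) = C1 + C2*x


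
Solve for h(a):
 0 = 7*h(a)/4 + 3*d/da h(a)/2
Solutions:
 h(a) = C1*exp(-7*a/6)


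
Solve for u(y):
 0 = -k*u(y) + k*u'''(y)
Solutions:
 u(y) = C3*exp(y) + (C1*sin(sqrt(3)*y/2) + C2*cos(sqrt(3)*y/2))*exp(-y/2)


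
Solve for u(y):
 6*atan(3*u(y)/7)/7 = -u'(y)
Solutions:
 Integral(1/atan(3*_y/7), (_y, u(y))) = C1 - 6*y/7


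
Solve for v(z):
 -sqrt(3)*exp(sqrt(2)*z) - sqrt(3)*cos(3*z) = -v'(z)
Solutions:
 v(z) = C1 + sqrt(6)*exp(sqrt(2)*z)/2 + sqrt(3)*sin(3*z)/3


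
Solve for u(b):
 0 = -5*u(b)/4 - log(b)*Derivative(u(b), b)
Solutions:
 u(b) = C1*exp(-5*li(b)/4)


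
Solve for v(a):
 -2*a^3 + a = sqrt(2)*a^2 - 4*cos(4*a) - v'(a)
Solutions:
 v(a) = C1 + a^4/2 + sqrt(2)*a^3/3 - a^2/2 - sin(4*a)


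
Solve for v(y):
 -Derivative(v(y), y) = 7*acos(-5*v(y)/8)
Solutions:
 Integral(1/acos(-5*_y/8), (_y, v(y))) = C1 - 7*y


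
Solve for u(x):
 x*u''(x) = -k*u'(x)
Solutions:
 u(x) = C1 + x^(1 - re(k))*(C2*sin(log(x)*Abs(im(k))) + C3*cos(log(x)*im(k)))


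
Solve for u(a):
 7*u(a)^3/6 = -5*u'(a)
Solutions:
 u(a) = -sqrt(15)*sqrt(-1/(C1 - 7*a))
 u(a) = sqrt(15)*sqrt(-1/(C1 - 7*a))


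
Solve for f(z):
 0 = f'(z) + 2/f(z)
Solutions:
 f(z) = -sqrt(C1 - 4*z)
 f(z) = sqrt(C1 - 4*z)


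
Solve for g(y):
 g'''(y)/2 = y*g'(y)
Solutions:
 g(y) = C1 + Integral(C2*airyai(2^(1/3)*y) + C3*airybi(2^(1/3)*y), y)


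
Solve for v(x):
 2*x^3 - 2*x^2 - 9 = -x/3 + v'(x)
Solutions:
 v(x) = C1 + x^4/2 - 2*x^3/3 + x^2/6 - 9*x


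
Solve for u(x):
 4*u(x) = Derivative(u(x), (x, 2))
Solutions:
 u(x) = C1*exp(-2*x) + C2*exp(2*x)


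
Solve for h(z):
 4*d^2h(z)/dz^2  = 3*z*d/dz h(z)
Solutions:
 h(z) = C1 + C2*erfi(sqrt(6)*z/4)


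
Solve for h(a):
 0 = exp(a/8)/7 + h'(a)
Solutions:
 h(a) = C1 - 8*exp(a/8)/7


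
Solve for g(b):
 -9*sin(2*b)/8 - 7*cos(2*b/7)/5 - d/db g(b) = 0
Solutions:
 g(b) = C1 - 49*sin(2*b/7)/10 + 9*cos(2*b)/16


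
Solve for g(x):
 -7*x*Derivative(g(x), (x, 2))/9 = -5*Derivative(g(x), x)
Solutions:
 g(x) = C1 + C2*x^(52/7)


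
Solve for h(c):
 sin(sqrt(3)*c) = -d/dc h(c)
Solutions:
 h(c) = C1 + sqrt(3)*cos(sqrt(3)*c)/3


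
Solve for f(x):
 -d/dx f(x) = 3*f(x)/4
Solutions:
 f(x) = C1*exp(-3*x/4)


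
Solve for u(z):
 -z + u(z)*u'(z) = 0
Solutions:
 u(z) = -sqrt(C1 + z^2)
 u(z) = sqrt(C1 + z^2)


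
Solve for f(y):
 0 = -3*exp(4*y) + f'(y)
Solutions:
 f(y) = C1 + 3*exp(4*y)/4


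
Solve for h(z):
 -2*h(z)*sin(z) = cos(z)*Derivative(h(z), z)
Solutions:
 h(z) = C1*cos(z)^2


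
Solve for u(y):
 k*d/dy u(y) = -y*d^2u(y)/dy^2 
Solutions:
 u(y) = C1 + y^(1 - re(k))*(C2*sin(log(y)*Abs(im(k))) + C3*cos(log(y)*im(k)))


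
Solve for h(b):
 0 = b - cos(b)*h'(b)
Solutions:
 h(b) = C1 + Integral(b/cos(b), b)


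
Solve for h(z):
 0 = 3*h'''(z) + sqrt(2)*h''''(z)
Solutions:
 h(z) = C1 + C2*z + C3*z^2 + C4*exp(-3*sqrt(2)*z/2)


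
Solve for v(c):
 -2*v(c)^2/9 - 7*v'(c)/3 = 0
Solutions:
 v(c) = 21/(C1 + 2*c)


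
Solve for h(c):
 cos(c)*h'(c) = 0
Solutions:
 h(c) = C1


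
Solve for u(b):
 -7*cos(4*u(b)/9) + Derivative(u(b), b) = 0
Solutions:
 -7*b - 9*log(sin(4*u(b)/9) - 1)/8 + 9*log(sin(4*u(b)/9) + 1)/8 = C1


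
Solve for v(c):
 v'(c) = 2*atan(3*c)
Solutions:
 v(c) = C1 + 2*c*atan(3*c) - log(9*c^2 + 1)/3


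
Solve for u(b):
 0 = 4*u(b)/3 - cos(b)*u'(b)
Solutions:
 u(b) = C1*(sin(b) + 1)^(2/3)/(sin(b) - 1)^(2/3)


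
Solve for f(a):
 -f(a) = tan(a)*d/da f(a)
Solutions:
 f(a) = C1/sin(a)


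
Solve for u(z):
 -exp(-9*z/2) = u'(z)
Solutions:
 u(z) = C1 + 2*exp(-9*z/2)/9


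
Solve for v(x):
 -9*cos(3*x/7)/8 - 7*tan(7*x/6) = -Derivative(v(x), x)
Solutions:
 v(x) = C1 - 6*log(cos(7*x/6)) + 21*sin(3*x/7)/8


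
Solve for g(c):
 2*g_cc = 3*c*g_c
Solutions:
 g(c) = C1 + C2*erfi(sqrt(3)*c/2)


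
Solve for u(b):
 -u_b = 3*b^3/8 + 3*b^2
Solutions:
 u(b) = C1 - 3*b^4/32 - b^3


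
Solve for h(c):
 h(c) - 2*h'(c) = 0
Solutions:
 h(c) = C1*exp(c/2)


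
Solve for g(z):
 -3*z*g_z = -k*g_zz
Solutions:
 g(z) = C1 + C2*erf(sqrt(6)*z*sqrt(-1/k)/2)/sqrt(-1/k)


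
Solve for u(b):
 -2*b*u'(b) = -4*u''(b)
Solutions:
 u(b) = C1 + C2*erfi(b/2)


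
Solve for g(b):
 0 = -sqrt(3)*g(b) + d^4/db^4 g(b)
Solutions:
 g(b) = C1*exp(-3^(1/8)*b) + C2*exp(3^(1/8)*b) + C3*sin(3^(1/8)*b) + C4*cos(3^(1/8)*b)


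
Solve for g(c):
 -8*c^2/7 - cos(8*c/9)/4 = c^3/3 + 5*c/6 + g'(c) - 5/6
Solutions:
 g(c) = C1 - c^4/12 - 8*c^3/21 - 5*c^2/12 + 5*c/6 - 9*sin(8*c/9)/32


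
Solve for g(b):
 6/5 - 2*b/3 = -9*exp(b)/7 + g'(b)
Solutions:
 g(b) = C1 - b^2/3 + 6*b/5 + 9*exp(b)/7


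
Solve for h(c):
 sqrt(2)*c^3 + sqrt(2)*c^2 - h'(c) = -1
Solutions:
 h(c) = C1 + sqrt(2)*c^4/4 + sqrt(2)*c^3/3 + c


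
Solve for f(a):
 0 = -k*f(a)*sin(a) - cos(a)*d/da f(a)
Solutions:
 f(a) = C1*exp(k*log(cos(a)))


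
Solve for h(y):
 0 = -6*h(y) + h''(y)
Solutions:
 h(y) = C1*exp(-sqrt(6)*y) + C2*exp(sqrt(6)*y)


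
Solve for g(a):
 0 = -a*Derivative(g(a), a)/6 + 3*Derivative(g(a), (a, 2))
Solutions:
 g(a) = C1 + C2*erfi(a/6)


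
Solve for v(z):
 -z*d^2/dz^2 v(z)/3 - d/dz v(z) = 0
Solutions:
 v(z) = C1 + C2/z^2


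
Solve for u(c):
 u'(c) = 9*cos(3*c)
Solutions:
 u(c) = C1 + 3*sin(3*c)


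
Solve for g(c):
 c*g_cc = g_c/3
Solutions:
 g(c) = C1 + C2*c^(4/3)


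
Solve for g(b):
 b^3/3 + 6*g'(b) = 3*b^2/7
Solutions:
 g(b) = C1 - b^4/72 + b^3/42


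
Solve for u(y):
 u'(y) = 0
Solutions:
 u(y) = C1


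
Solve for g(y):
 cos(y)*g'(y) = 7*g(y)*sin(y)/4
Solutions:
 g(y) = C1/cos(y)^(7/4)


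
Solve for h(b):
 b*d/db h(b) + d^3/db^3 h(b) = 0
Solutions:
 h(b) = C1 + Integral(C2*airyai(-b) + C3*airybi(-b), b)


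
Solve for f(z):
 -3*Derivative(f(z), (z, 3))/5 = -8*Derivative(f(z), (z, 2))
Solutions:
 f(z) = C1 + C2*z + C3*exp(40*z/3)


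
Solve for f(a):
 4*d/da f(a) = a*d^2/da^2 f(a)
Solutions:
 f(a) = C1 + C2*a^5


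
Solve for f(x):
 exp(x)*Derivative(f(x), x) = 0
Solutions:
 f(x) = C1


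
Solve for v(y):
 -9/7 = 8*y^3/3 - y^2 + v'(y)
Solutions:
 v(y) = C1 - 2*y^4/3 + y^3/3 - 9*y/7


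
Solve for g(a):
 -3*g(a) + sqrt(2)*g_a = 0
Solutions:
 g(a) = C1*exp(3*sqrt(2)*a/2)


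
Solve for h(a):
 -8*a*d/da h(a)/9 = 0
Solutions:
 h(a) = C1


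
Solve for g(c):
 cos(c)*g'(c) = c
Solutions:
 g(c) = C1 + Integral(c/cos(c), c)


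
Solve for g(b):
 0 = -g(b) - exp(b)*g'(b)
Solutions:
 g(b) = C1*exp(exp(-b))


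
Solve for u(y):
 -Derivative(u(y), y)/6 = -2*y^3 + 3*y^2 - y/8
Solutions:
 u(y) = C1 + 3*y^4 - 6*y^3 + 3*y^2/8


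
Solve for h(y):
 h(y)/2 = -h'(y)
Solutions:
 h(y) = C1*exp(-y/2)


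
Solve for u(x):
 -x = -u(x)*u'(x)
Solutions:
 u(x) = -sqrt(C1 + x^2)
 u(x) = sqrt(C1 + x^2)


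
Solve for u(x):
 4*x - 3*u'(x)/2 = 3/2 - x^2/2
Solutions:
 u(x) = C1 + x^3/9 + 4*x^2/3 - x


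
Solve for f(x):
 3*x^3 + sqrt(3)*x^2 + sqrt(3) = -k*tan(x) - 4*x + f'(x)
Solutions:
 f(x) = C1 - k*log(cos(x)) + 3*x^4/4 + sqrt(3)*x^3/3 + 2*x^2 + sqrt(3)*x


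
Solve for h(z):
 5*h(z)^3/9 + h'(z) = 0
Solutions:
 h(z) = -3*sqrt(2)*sqrt(-1/(C1 - 5*z))/2
 h(z) = 3*sqrt(2)*sqrt(-1/(C1 - 5*z))/2


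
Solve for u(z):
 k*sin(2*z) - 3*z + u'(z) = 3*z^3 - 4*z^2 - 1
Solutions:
 u(z) = C1 + k*cos(2*z)/2 + 3*z^4/4 - 4*z^3/3 + 3*z^2/2 - z


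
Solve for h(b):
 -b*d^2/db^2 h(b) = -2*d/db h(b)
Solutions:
 h(b) = C1 + C2*b^3


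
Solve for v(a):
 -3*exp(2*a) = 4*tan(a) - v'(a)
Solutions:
 v(a) = C1 + 3*exp(2*a)/2 - 4*log(cos(a))


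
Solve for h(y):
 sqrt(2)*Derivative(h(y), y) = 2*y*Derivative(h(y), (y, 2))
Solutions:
 h(y) = C1 + C2*y^(sqrt(2)/2 + 1)


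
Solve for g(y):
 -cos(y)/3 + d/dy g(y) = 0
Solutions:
 g(y) = C1 + sin(y)/3


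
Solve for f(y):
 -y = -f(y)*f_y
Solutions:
 f(y) = -sqrt(C1 + y^2)
 f(y) = sqrt(C1 + y^2)


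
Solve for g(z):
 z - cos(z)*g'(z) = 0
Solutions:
 g(z) = C1 + Integral(z/cos(z), z)


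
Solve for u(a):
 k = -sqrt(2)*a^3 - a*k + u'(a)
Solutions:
 u(a) = C1 + sqrt(2)*a^4/4 + a^2*k/2 + a*k


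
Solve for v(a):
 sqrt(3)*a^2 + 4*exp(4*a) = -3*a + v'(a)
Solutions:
 v(a) = C1 + sqrt(3)*a^3/3 + 3*a^2/2 + exp(4*a)


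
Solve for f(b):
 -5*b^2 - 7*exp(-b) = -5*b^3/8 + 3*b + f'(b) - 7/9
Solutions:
 f(b) = C1 + 5*b^4/32 - 5*b^3/3 - 3*b^2/2 + 7*b/9 + 7*exp(-b)


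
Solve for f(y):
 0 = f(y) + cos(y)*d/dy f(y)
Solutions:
 f(y) = C1*sqrt(sin(y) - 1)/sqrt(sin(y) + 1)


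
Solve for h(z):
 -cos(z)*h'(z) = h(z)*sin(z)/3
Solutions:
 h(z) = C1*cos(z)^(1/3)


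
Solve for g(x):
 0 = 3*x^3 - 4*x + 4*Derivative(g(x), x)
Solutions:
 g(x) = C1 - 3*x^4/16 + x^2/2


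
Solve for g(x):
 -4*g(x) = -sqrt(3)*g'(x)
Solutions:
 g(x) = C1*exp(4*sqrt(3)*x/3)


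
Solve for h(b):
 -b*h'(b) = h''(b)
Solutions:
 h(b) = C1 + C2*erf(sqrt(2)*b/2)


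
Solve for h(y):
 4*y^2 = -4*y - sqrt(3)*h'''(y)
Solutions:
 h(y) = C1 + C2*y + C3*y^2 - sqrt(3)*y^5/45 - sqrt(3)*y^4/18


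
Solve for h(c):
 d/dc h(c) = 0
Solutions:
 h(c) = C1


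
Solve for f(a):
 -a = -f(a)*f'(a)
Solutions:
 f(a) = -sqrt(C1 + a^2)
 f(a) = sqrt(C1 + a^2)


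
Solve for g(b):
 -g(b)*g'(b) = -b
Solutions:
 g(b) = -sqrt(C1 + b^2)
 g(b) = sqrt(C1 + b^2)


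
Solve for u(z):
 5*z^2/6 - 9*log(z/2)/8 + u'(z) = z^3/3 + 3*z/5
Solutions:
 u(z) = C1 + z^4/12 - 5*z^3/18 + 3*z^2/10 + 9*z*log(z)/8 - 9*z/8 - 9*z*log(2)/8


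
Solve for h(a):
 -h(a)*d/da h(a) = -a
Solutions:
 h(a) = -sqrt(C1 + a^2)
 h(a) = sqrt(C1 + a^2)


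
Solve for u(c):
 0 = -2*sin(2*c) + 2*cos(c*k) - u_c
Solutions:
 u(c) = C1 + cos(2*c) + 2*sin(c*k)/k


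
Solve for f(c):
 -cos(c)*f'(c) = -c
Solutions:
 f(c) = C1 + Integral(c/cos(c), c)


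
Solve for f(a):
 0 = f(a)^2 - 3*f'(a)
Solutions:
 f(a) = -3/(C1 + a)


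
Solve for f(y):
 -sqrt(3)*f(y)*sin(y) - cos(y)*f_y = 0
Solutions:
 f(y) = C1*cos(y)^(sqrt(3))


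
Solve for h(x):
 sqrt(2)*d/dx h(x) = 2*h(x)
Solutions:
 h(x) = C1*exp(sqrt(2)*x)


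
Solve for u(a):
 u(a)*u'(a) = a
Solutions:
 u(a) = -sqrt(C1 + a^2)
 u(a) = sqrt(C1 + a^2)


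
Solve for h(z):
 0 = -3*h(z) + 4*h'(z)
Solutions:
 h(z) = C1*exp(3*z/4)


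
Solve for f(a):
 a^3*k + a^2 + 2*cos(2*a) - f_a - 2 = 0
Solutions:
 f(a) = C1 + a^4*k/4 + a^3/3 - 2*a + 2*sin(a)*cos(a)


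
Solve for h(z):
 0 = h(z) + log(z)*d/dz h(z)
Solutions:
 h(z) = C1*exp(-li(z))


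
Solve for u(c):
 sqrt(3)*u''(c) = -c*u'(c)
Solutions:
 u(c) = C1 + C2*erf(sqrt(2)*3^(3/4)*c/6)


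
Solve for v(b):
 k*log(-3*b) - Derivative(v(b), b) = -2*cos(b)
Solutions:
 v(b) = C1 + b*k*(log(-b) - 1) + b*k*log(3) + 2*sin(b)


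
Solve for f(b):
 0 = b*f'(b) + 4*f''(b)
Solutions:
 f(b) = C1 + C2*erf(sqrt(2)*b/4)


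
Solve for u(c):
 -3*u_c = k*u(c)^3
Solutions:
 u(c) = -sqrt(6)*sqrt(-1/(C1 - c*k))/2
 u(c) = sqrt(6)*sqrt(-1/(C1 - c*k))/2


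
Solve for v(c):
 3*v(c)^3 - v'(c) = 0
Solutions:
 v(c) = -sqrt(2)*sqrt(-1/(C1 + 3*c))/2
 v(c) = sqrt(2)*sqrt(-1/(C1 + 3*c))/2


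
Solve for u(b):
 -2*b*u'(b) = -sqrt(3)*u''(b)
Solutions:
 u(b) = C1 + C2*erfi(3^(3/4)*b/3)


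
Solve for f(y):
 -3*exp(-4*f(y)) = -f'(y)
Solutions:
 f(y) = log(-I*(C1 + 12*y)^(1/4))
 f(y) = log(I*(C1 + 12*y)^(1/4))
 f(y) = log(-(C1 + 12*y)^(1/4))
 f(y) = log(C1 + 12*y)/4


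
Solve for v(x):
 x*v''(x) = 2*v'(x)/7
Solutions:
 v(x) = C1 + C2*x^(9/7)


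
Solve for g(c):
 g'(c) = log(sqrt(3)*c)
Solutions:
 g(c) = C1 + c*log(c) - c + c*log(3)/2


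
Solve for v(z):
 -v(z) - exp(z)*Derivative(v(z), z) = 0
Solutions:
 v(z) = C1*exp(exp(-z))


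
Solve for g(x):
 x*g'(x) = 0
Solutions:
 g(x) = C1


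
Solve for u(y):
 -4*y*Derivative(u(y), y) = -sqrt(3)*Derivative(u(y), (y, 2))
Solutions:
 u(y) = C1 + C2*erfi(sqrt(2)*3^(3/4)*y/3)


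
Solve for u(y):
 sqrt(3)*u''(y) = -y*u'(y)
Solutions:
 u(y) = C1 + C2*erf(sqrt(2)*3^(3/4)*y/6)


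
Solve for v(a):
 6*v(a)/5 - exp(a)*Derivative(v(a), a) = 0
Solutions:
 v(a) = C1*exp(-6*exp(-a)/5)


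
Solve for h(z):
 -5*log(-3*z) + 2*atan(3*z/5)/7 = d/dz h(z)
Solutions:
 h(z) = C1 - 5*z*log(-z) + 2*z*atan(3*z/5)/7 - 5*z*log(3) + 5*z - 5*log(9*z^2 + 25)/21


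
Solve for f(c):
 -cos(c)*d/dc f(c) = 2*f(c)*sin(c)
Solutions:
 f(c) = C1*cos(c)^2


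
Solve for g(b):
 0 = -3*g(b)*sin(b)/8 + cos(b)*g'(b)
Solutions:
 g(b) = C1/cos(b)^(3/8)


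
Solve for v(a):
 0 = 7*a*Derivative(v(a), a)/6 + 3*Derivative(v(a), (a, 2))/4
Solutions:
 v(a) = C1 + C2*erf(sqrt(7)*a/3)


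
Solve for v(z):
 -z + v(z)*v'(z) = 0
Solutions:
 v(z) = -sqrt(C1 + z^2)
 v(z) = sqrt(C1 + z^2)


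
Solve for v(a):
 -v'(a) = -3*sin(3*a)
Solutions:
 v(a) = C1 - cos(3*a)


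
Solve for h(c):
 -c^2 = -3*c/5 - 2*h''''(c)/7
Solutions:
 h(c) = C1 + C2*c + C3*c^2 + C4*c^3 + 7*c^6/720 - 7*c^5/400


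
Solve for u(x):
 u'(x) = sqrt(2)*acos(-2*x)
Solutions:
 u(x) = C1 + sqrt(2)*(x*acos(-2*x) + sqrt(1 - 4*x^2)/2)


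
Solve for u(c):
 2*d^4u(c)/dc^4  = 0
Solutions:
 u(c) = C1 + C2*c + C3*c^2 + C4*c^3


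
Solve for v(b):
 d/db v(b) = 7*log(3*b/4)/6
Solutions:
 v(b) = C1 + 7*b*log(b)/6 - 7*b*log(2)/3 - 7*b/6 + 7*b*log(3)/6


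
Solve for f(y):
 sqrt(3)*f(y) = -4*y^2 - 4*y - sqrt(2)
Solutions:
 f(y) = -4*sqrt(3)*y^2/3 - 4*sqrt(3)*y/3 - sqrt(6)/3


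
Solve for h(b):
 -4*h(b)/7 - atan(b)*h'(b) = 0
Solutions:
 h(b) = C1*exp(-4*Integral(1/atan(b), b)/7)


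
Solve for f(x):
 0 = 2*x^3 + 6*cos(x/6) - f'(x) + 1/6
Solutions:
 f(x) = C1 + x^4/2 + x/6 + 36*sin(x/6)


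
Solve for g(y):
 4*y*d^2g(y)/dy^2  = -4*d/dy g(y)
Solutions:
 g(y) = C1 + C2*log(y)


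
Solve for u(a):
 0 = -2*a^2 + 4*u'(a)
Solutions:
 u(a) = C1 + a^3/6


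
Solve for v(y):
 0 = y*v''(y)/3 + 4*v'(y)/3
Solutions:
 v(y) = C1 + C2/y^3


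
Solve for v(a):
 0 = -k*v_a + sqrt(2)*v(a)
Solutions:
 v(a) = C1*exp(sqrt(2)*a/k)


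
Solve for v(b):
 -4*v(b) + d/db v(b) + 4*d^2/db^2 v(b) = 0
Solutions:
 v(b) = C1*exp(b*(-1 + sqrt(65))/8) + C2*exp(-b*(1 + sqrt(65))/8)


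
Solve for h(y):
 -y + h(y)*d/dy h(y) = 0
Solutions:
 h(y) = -sqrt(C1 + y^2)
 h(y) = sqrt(C1 + y^2)


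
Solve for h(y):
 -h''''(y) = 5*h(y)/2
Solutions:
 h(y) = (C1*sin(10^(1/4)*y/2) + C2*cos(10^(1/4)*y/2))*exp(-10^(1/4)*y/2) + (C3*sin(10^(1/4)*y/2) + C4*cos(10^(1/4)*y/2))*exp(10^(1/4)*y/2)


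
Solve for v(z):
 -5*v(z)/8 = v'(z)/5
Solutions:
 v(z) = C1*exp(-25*z/8)


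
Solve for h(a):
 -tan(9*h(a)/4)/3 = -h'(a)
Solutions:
 h(a) = -4*asin(C1*exp(3*a/4))/9 + 4*pi/9
 h(a) = 4*asin(C1*exp(3*a/4))/9


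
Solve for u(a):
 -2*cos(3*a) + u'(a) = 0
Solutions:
 u(a) = C1 + 2*sin(3*a)/3


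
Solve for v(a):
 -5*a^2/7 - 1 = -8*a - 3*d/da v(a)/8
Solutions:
 v(a) = C1 + 40*a^3/63 - 32*a^2/3 + 8*a/3


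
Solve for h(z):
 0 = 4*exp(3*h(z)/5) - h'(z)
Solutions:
 h(z) = 5*log(-1/(C1 + 12*z))/3 + 5*log(5)/3
 h(z) = 5*log(5^(1/3)*(-1/(C1 + 4*z))^(1/3)*(-3^(2/3) - 3*3^(1/6)*I)/6)
 h(z) = 5*log(5^(1/3)*(-1/(C1 + 4*z))^(1/3)*(-3^(2/3) + 3*3^(1/6)*I)/6)


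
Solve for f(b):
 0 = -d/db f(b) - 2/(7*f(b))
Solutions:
 f(b) = -sqrt(C1 - 28*b)/7
 f(b) = sqrt(C1 - 28*b)/7


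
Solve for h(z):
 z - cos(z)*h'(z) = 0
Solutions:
 h(z) = C1 + Integral(z/cos(z), z)


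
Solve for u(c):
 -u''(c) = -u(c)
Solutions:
 u(c) = C1*exp(-c) + C2*exp(c)


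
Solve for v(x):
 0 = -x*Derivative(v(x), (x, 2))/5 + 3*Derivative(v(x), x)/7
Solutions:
 v(x) = C1 + C2*x^(22/7)


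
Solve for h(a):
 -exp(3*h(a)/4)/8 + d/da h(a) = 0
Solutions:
 h(a) = 4*log(-1/(C1 + 3*a))/3 + 20*log(2)/3
 h(a) = 4*log((-1/(C1 + a))^(1/3)*(-6^(2/3)/3 - 2^(2/3)*3^(1/6)*I))
 h(a) = 4*log((-1/(C1 + a))^(1/3)*(-6^(2/3)/3 + 2^(2/3)*3^(1/6)*I))


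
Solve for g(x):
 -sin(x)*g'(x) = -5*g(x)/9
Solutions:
 g(x) = C1*(cos(x) - 1)^(5/18)/(cos(x) + 1)^(5/18)


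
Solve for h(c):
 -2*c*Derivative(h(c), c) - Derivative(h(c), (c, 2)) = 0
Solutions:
 h(c) = C1 + C2*erf(c)


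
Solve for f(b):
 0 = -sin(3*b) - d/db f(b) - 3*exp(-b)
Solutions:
 f(b) = C1 + cos(3*b)/3 + 3*exp(-b)


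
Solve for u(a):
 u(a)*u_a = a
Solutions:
 u(a) = -sqrt(C1 + a^2)
 u(a) = sqrt(C1 + a^2)


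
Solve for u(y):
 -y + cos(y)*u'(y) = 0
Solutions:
 u(y) = C1 + Integral(y/cos(y), y)


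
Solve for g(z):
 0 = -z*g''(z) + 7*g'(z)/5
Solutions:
 g(z) = C1 + C2*z^(12/5)


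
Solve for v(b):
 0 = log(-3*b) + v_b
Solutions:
 v(b) = C1 - b*log(-b) + b*(1 - log(3))


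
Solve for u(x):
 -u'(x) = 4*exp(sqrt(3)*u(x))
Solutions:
 u(x) = sqrt(3)*(2*log(1/(C1 + 4*x)) - log(3))/6


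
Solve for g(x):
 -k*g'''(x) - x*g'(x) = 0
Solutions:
 g(x) = C1 + Integral(C2*airyai(x*(-1/k)^(1/3)) + C3*airybi(x*(-1/k)^(1/3)), x)


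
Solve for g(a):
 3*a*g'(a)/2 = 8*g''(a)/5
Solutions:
 g(a) = C1 + C2*erfi(sqrt(30)*a/8)


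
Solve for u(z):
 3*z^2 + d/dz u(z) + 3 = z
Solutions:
 u(z) = C1 - z^3 + z^2/2 - 3*z


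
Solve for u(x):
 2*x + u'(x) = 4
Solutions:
 u(x) = C1 - x^2 + 4*x


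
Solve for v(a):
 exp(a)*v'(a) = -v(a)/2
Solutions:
 v(a) = C1*exp(exp(-a)/2)


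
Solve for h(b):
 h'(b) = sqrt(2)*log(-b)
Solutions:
 h(b) = C1 + sqrt(2)*b*log(-b) - sqrt(2)*b


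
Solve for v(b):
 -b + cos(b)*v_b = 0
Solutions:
 v(b) = C1 + Integral(b/cos(b), b)


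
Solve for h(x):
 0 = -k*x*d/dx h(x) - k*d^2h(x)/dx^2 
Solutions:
 h(x) = C1 + C2*erf(sqrt(2)*x/2)


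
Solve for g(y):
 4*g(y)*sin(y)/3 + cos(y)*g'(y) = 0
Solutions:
 g(y) = C1*cos(y)^(4/3)


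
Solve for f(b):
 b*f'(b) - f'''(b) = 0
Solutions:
 f(b) = C1 + Integral(C2*airyai(b) + C3*airybi(b), b)


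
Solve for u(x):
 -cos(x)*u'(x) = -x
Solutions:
 u(x) = C1 + Integral(x/cos(x), x)


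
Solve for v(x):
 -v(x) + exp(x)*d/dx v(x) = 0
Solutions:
 v(x) = C1*exp(-exp(-x))


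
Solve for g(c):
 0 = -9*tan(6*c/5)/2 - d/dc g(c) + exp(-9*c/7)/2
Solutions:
 g(c) = C1 - 15*log(tan(6*c/5)^2 + 1)/8 - 7*exp(-9*c/7)/18


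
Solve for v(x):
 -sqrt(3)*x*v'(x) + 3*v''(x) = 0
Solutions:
 v(x) = C1 + C2*erfi(sqrt(2)*3^(3/4)*x/6)


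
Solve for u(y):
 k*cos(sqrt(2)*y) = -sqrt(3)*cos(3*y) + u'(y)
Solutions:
 u(y) = C1 + sqrt(2)*k*sin(sqrt(2)*y)/2 + sqrt(3)*sin(3*y)/3


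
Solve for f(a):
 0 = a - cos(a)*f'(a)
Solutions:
 f(a) = C1 + Integral(a/cos(a), a)


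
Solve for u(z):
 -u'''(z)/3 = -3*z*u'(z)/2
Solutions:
 u(z) = C1 + Integral(C2*airyai(6^(2/3)*z/2) + C3*airybi(6^(2/3)*z/2), z)


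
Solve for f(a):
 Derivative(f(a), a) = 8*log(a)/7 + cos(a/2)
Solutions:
 f(a) = C1 + 8*a*log(a)/7 - 8*a/7 + 2*sin(a/2)


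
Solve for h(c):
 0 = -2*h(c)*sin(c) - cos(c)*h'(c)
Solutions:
 h(c) = C1*cos(c)^2


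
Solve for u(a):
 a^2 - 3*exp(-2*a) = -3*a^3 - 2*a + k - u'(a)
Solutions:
 u(a) = C1 - 3*a^4/4 - a^3/3 - a^2 + a*k - 3*exp(-2*a)/2


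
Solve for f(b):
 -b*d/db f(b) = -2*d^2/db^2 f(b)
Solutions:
 f(b) = C1 + C2*erfi(b/2)


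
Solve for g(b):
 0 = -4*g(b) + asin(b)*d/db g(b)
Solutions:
 g(b) = C1*exp(4*Integral(1/asin(b), b))


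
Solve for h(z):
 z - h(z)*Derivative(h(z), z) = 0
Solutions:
 h(z) = -sqrt(C1 + z^2)
 h(z) = sqrt(C1 + z^2)


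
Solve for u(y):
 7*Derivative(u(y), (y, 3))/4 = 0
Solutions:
 u(y) = C1 + C2*y + C3*y^2


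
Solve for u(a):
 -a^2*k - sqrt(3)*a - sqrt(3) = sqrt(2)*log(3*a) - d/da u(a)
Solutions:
 u(a) = C1 + a^3*k/3 + sqrt(3)*a^2/2 + sqrt(2)*a*log(a) - sqrt(2)*a + sqrt(2)*a*log(3) + sqrt(3)*a


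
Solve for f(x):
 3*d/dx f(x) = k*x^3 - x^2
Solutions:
 f(x) = C1 + k*x^4/12 - x^3/9


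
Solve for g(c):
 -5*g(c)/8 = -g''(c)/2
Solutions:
 g(c) = C1*exp(-sqrt(5)*c/2) + C2*exp(sqrt(5)*c/2)


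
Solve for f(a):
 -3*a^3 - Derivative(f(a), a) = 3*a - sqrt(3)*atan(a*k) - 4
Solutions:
 f(a) = C1 - 3*a^4/4 - 3*a^2/2 + 4*a + sqrt(3)*Piecewise((a*atan(a*k) - log(a^2*k^2 + 1)/(2*k), Ne(k, 0)), (0, True))


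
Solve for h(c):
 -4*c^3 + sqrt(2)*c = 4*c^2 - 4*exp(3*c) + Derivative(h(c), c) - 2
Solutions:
 h(c) = C1 - c^4 - 4*c^3/3 + sqrt(2)*c^2/2 + 2*c + 4*exp(3*c)/3


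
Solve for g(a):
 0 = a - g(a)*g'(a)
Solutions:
 g(a) = -sqrt(C1 + a^2)
 g(a) = sqrt(C1 + a^2)


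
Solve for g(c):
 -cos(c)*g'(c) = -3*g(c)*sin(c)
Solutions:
 g(c) = C1/cos(c)^3


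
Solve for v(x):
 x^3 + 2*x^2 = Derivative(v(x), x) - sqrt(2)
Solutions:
 v(x) = C1 + x^4/4 + 2*x^3/3 + sqrt(2)*x


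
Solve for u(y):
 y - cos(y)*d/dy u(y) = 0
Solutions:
 u(y) = C1 + Integral(y/cos(y), y)


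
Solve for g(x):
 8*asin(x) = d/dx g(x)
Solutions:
 g(x) = C1 + 8*x*asin(x) + 8*sqrt(1 - x^2)


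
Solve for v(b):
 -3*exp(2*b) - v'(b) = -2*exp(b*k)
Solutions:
 v(b) = C1 - 3*exp(2*b)/2 + 2*exp(b*k)/k


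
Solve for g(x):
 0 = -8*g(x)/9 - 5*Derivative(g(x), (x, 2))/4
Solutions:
 g(x) = C1*sin(4*sqrt(10)*x/15) + C2*cos(4*sqrt(10)*x/15)


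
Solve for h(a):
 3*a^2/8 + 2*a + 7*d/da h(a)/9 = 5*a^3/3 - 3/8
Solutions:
 h(a) = C1 + 15*a^4/28 - 9*a^3/56 - 9*a^2/7 - 27*a/56


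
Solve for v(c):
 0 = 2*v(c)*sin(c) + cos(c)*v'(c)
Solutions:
 v(c) = C1*cos(c)^2


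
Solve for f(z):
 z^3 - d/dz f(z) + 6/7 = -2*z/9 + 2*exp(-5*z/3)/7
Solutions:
 f(z) = C1 + z^4/4 + z^2/9 + 6*z/7 + 6*exp(-5*z/3)/35


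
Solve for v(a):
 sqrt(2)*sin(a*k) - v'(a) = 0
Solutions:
 v(a) = C1 - sqrt(2)*cos(a*k)/k


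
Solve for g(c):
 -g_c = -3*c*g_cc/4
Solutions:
 g(c) = C1 + C2*c^(7/3)


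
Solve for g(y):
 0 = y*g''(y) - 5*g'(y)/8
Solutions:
 g(y) = C1 + C2*y^(13/8)


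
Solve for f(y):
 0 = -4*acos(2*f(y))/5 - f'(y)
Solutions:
 Integral(1/acos(2*_y), (_y, f(y))) = C1 - 4*y/5


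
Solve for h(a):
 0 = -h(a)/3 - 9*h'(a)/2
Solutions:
 h(a) = C1*exp(-2*a/27)


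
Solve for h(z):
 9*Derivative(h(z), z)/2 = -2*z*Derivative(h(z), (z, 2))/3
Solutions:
 h(z) = C1 + C2/z^(23/4)


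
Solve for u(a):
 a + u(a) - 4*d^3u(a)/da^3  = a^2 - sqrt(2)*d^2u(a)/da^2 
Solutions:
 u(a) = C1*exp(a*(-2^(1/3)*(sqrt(2) + 108 + sqrt(-2 + (sqrt(2) + 108)^2))^(1/3) - 2^(2/3)/(sqrt(2) + 108 + sqrt(-2 + (sqrt(2) + 108)^2))^(1/3) + 2*sqrt(2))/24)*sin(2^(1/3)*sqrt(3)*a*(-(sqrt(2) + 108 + sqrt(-2 + (sqrt(2) + 108)^2))^(1/3) + 2^(1/3)/(sqrt(2) + 108 + sqrt(-2 + (sqrt(2) + 108)^2))^(1/3))/24) + C2*exp(a*(-2^(1/3)*(sqrt(2) + 108 + sqrt(-2 + (sqrt(2) + 108)^2))^(1/3) - 2^(2/3)/(sqrt(2) + 108 + sqrt(-2 + (sqrt(2) + 108)^2))^(1/3) + 2*sqrt(2))/24)*cos(2^(1/3)*sqrt(3)*a*(-(sqrt(2) + 108 + sqrt(-2 + (sqrt(2) + 108)^2))^(1/3) + 2^(1/3)/(sqrt(2) + 108 + sqrt(-2 + (sqrt(2) + 108)^2))^(1/3))/24) + C3*exp(a*(2^(2/3)/(sqrt(2) + 108 + sqrt(-2 + (sqrt(2) + 108)^2))^(1/3) + sqrt(2) + 2^(1/3)*(sqrt(2) + 108 + sqrt(-2 + (sqrt(2) + 108)^2))^(1/3))/12) + a^2 - a - 2*sqrt(2)


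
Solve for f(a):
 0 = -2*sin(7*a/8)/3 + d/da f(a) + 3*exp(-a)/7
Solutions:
 f(a) = C1 - 16*cos(7*a/8)/21 + 3*exp(-a)/7


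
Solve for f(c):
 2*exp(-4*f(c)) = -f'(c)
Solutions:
 f(c) = log(-I*(C1 - 8*c)^(1/4))
 f(c) = log(I*(C1 - 8*c)^(1/4))
 f(c) = log(-(C1 - 8*c)^(1/4))
 f(c) = log(C1 - 8*c)/4


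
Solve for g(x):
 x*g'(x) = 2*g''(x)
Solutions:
 g(x) = C1 + C2*erfi(x/2)


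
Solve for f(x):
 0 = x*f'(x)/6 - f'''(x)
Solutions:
 f(x) = C1 + Integral(C2*airyai(6^(2/3)*x/6) + C3*airybi(6^(2/3)*x/6), x)


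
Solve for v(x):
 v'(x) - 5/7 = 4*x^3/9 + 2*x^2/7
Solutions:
 v(x) = C1 + x^4/9 + 2*x^3/21 + 5*x/7


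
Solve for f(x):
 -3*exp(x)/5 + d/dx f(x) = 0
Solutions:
 f(x) = C1 + 3*exp(x)/5


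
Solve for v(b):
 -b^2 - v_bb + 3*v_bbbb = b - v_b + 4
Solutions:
 v(b) = C1 + C2*exp(2^(1/3)*b*(2/(sqrt(77) + 9)^(1/3) + 2^(1/3)*(sqrt(77) + 9)^(1/3))/12)*sin(2^(1/3)*sqrt(3)*b*(-2^(1/3)*(sqrt(77) + 9)^(1/3) + 2/(sqrt(77) + 9)^(1/3))/12) + C3*exp(2^(1/3)*b*(2/(sqrt(77) + 9)^(1/3) + 2^(1/3)*(sqrt(77) + 9)^(1/3))/12)*cos(2^(1/3)*sqrt(3)*b*(-2^(1/3)*(sqrt(77) + 9)^(1/3) + 2/(sqrt(77) + 9)^(1/3))/12) + C4*exp(-2^(1/3)*b*(2/(sqrt(77) + 9)^(1/3) + 2^(1/3)*(sqrt(77) + 9)^(1/3))/6) + b^3/3 + 3*b^2/2 + 7*b


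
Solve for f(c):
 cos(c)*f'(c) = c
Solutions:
 f(c) = C1 + Integral(c/cos(c), c)


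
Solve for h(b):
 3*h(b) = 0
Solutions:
 h(b) = 0


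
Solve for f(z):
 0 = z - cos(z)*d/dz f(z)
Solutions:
 f(z) = C1 + Integral(z/cos(z), z)


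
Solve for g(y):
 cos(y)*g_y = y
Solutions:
 g(y) = C1 + Integral(y/cos(y), y)


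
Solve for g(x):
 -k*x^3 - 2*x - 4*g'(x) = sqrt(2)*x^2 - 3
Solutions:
 g(x) = C1 - k*x^4/16 - sqrt(2)*x^3/12 - x^2/4 + 3*x/4


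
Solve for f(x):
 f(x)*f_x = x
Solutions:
 f(x) = -sqrt(C1 + x^2)
 f(x) = sqrt(C1 + x^2)


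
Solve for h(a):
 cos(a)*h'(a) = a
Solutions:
 h(a) = C1 + Integral(a/cos(a), a)


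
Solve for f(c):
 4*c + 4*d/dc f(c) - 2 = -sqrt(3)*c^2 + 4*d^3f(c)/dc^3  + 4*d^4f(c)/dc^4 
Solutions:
 f(c) = C1 + C2*exp(-c*(2*2^(1/3)/(3*sqrt(69) + 25)^(1/3) + 4 + 2^(2/3)*(3*sqrt(69) + 25)^(1/3))/12)*sin(2^(1/3)*sqrt(3)*c*(-2^(1/3)*(3*sqrt(69) + 25)^(1/3) + 2/(3*sqrt(69) + 25)^(1/3))/12) + C3*exp(-c*(2*2^(1/3)/(3*sqrt(69) + 25)^(1/3) + 4 + 2^(2/3)*(3*sqrt(69) + 25)^(1/3))/12)*cos(2^(1/3)*sqrt(3)*c*(-2^(1/3)*(3*sqrt(69) + 25)^(1/3) + 2/(3*sqrt(69) + 25)^(1/3))/12) + C4*exp(c*(-2 + 2*2^(1/3)/(3*sqrt(69) + 25)^(1/3) + 2^(2/3)*(3*sqrt(69) + 25)^(1/3))/6) - sqrt(3)*c^3/12 - c^2/2 - sqrt(3)*c/2 + c/2


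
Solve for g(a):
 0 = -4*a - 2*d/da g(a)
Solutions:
 g(a) = C1 - a^2


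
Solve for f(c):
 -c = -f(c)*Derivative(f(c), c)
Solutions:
 f(c) = -sqrt(C1 + c^2)
 f(c) = sqrt(C1 + c^2)
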